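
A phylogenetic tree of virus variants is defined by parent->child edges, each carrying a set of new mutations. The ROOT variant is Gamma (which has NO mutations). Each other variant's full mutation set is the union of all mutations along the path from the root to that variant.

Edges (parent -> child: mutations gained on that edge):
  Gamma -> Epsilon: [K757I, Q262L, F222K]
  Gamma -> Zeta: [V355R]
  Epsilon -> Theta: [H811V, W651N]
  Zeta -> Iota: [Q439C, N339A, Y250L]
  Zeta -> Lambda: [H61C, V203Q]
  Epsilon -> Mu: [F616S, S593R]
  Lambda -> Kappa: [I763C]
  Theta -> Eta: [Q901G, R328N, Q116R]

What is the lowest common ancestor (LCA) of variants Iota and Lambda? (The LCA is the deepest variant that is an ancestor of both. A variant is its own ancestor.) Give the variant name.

Path from root to Iota: Gamma -> Zeta -> Iota
  ancestors of Iota: {Gamma, Zeta, Iota}
Path from root to Lambda: Gamma -> Zeta -> Lambda
  ancestors of Lambda: {Gamma, Zeta, Lambda}
Common ancestors: {Gamma, Zeta}
Walk up from Lambda: Lambda (not in ancestors of Iota), Zeta (in ancestors of Iota), Gamma (in ancestors of Iota)
Deepest common ancestor (LCA) = Zeta

Answer: Zeta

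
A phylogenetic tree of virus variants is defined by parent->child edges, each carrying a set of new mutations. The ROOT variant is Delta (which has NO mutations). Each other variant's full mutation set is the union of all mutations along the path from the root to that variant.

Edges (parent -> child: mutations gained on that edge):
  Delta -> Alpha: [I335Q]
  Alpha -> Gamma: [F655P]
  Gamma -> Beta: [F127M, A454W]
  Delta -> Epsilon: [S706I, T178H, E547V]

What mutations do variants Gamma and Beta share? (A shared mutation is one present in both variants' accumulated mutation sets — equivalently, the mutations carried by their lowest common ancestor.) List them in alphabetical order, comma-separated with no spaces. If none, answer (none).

Accumulating mutations along path to Gamma:
  At Delta: gained [] -> total []
  At Alpha: gained ['I335Q'] -> total ['I335Q']
  At Gamma: gained ['F655P'] -> total ['F655P', 'I335Q']
Mutations(Gamma) = ['F655P', 'I335Q']
Accumulating mutations along path to Beta:
  At Delta: gained [] -> total []
  At Alpha: gained ['I335Q'] -> total ['I335Q']
  At Gamma: gained ['F655P'] -> total ['F655P', 'I335Q']
  At Beta: gained ['F127M', 'A454W'] -> total ['A454W', 'F127M', 'F655P', 'I335Q']
Mutations(Beta) = ['A454W', 'F127M', 'F655P', 'I335Q']
Intersection: ['F655P', 'I335Q'] ∩ ['A454W', 'F127M', 'F655P', 'I335Q'] = ['F655P', 'I335Q']

Answer: F655P,I335Q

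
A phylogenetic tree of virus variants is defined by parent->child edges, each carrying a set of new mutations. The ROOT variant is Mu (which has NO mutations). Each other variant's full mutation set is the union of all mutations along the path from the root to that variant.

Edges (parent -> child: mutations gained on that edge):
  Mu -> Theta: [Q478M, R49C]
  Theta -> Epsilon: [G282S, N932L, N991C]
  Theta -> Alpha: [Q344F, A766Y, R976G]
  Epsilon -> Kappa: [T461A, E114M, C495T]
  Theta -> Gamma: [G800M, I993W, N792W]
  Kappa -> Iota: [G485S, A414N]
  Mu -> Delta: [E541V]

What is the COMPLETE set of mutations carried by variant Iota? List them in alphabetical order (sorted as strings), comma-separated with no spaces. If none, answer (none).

At Mu: gained [] -> total []
At Theta: gained ['Q478M', 'R49C'] -> total ['Q478M', 'R49C']
At Epsilon: gained ['G282S', 'N932L', 'N991C'] -> total ['G282S', 'N932L', 'N991C', 'Q478M', 'R49C']
At Kappa: gained ['T461A', 'E114M', 'C495T'] -> total ['C495T', 'E114M', 'G282S', 'N932L', 'N991C', 'Q478M', 'R49C', 'T461A']
At Iota: gained ['G485S', 'A414N'] -> total ['A414N', 'C495T', 'E114M', 'G282S', 'G485S', 'N932L', 'N991C', 'Q478M', 'R49C', 'T461A']

Answer: A414N,C495T,E114M,G282S,G485S,N932L,N991C,Q478M,R49C,T461A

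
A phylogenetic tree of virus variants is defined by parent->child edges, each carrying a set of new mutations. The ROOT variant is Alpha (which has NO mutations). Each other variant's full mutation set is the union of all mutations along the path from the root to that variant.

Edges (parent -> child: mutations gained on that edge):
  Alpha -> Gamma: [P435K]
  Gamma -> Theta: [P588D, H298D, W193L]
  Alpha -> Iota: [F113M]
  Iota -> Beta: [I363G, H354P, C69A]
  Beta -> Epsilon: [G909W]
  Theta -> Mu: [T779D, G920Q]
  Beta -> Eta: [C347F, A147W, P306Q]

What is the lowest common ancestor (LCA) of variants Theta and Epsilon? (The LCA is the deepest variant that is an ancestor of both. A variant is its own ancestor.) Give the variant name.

Answer: Alpha

Derivation:
Path from root to Theta: Alpha -> Gamma -> Theta
  ancestors of Theta: {Alpha, Gamma, Theta}
Path from root to Epsilon: Alpha -> Iota -> Beta -> Epsilon
  ancestors of Epsilon: {Alpha, Iota, Beta, Epsilon}
Common ancestors: {Alpha}
Walk up from Epsilon: Epsilon (not in ancestors of Theta), Beta (not in ancestors of Theta), Iota (not in ancestors of Theta), Alpha (in ancestors of Theta)
Deepest common ancestor (LCA) = Alpha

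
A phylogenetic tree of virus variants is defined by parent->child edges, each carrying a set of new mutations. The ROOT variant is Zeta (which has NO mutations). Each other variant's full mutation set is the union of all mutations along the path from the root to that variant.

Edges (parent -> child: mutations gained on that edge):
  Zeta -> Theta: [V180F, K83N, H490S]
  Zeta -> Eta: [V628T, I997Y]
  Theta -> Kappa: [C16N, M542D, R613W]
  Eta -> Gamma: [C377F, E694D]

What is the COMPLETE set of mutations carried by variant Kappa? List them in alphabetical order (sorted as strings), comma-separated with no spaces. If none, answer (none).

At Zeta: gained [] -> total []
At Theta: gained ['V180F', 'K83N', 'H490S'] -> total ['H490S', 'K83N', 'V180F']
At Kappa: gained ['C16N', 'M542D', 'R613W'] -> total ['C16N', 'H490S', 'K83N', 'M542D', 'R613W', 'V180F']

Answer: C16N,H490S,K83N,M542D,R613W,V180F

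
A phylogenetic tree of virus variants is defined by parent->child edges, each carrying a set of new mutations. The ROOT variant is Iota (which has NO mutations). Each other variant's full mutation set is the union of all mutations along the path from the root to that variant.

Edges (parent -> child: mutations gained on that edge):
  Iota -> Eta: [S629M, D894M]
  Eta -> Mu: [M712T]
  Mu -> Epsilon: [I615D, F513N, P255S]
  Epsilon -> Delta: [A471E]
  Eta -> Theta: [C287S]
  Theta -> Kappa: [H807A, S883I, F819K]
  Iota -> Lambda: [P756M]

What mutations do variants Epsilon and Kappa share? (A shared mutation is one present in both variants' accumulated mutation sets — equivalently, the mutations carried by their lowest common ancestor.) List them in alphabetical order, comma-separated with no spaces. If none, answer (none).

Accumulating mutations along path to Epsilon:
  At Iota: gained [] -> total []
  At Eta: gained ['S629M', 'D894M'] -> total ['D894M', 'S629M']
  At Mu: gained ['M712T'] -> total ['D894M', 'M712T', 'S629M']
  At Epsilon: gained ['I615D', 'F513N', 'P255S'] -> total ['D894M', 'F513N', 'I615D', 'M712T', 'P255S', 'S629M']
Mutations(Epsilon) = ['D894M', 'F513N', 'I615D', 'M712T', 'P255S', 'S629M']
Accumulating mutations along path to Kappa:
  At Iota: gained [] -> total []
  At Eta: gained ['S629M', 'D894M'] -> total ['D894M', 'S629M']
  At Theta: gained ['C287S'] -> total ['C287S', 'D894M', 'S629M']
  At Kappa: gained ['H807A', 'S883I', 'F819K'] -> total ['C287S', 'D894M', 'F819K', 'H807A', 'S629M', 'S883I']
Mutations(Kappa) = ['C287S', 'D894M', 'F819K', 'H807A', 'S629M', 'S883I']
Intersection: ['D894M', 'F513N', 'I615D', 'M712T', 'P255S', 'S629M'] ∩ ['C287S', 'D894M', 'F819K', 'H807A', 'S629M', 'S883I'] = ['D894M', 'S629M']

Answer: D894M,S629M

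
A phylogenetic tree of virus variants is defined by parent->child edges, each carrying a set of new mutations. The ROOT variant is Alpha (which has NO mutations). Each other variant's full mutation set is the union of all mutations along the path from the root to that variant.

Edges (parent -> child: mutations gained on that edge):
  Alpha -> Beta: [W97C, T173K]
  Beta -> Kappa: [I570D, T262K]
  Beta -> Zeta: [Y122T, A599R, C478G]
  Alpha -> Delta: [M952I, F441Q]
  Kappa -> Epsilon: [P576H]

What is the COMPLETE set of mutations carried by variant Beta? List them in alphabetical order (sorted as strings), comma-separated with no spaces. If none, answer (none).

Answer: T173K,W97C

Derivation:
At Alpha: gained [] -> total []
At Beta: gained ['W97C', 'T173K'] -> total ['T173K', 'W97C']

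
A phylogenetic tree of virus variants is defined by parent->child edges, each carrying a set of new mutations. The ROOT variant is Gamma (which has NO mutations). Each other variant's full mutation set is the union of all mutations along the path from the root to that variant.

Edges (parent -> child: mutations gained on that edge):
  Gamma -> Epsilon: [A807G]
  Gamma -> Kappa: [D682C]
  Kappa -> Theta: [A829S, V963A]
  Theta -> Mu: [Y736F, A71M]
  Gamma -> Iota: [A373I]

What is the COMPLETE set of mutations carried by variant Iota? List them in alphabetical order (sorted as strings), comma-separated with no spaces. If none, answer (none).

Answer: A373I

Derivation:
At Gamma: gained [] -> total []
At Iota: gained ['A373I'] -> total ['A373I']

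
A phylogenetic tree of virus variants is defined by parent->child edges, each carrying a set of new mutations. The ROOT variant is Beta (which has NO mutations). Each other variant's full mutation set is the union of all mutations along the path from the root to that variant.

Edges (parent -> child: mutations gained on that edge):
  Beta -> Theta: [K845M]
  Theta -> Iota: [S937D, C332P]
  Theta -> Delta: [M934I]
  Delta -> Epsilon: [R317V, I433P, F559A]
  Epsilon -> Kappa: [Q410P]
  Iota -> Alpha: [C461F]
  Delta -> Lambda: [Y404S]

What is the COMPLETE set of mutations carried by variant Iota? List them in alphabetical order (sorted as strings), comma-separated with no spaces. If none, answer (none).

At Beta: gained [] -> total []
At Theta: gained ['K845M'] -> total ['K845M']
At Iota: gained ['S937D', 'C332P'] -> total ['C332P', 'K845M', 'S937D']

Answer: C332P,K845M,S937D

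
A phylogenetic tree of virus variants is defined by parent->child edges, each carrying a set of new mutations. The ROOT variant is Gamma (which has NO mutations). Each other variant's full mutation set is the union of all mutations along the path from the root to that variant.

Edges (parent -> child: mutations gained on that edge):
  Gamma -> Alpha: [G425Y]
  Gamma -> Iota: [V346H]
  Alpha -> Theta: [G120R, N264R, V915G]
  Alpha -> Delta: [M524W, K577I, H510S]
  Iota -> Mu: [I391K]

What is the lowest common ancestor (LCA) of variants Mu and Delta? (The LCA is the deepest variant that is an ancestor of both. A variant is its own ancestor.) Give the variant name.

Path from root to Mu: Gamma -> Iota -> Mu
  ancestors of Mu: {Gamma, Iota, Mu}
Path from root to Delta: Gamma -> Alpha -> Delta
  ancestors of Delta: {Gamma, Alpha, Delta}
Common ancestors: {Gamma}
Walk up from Delta: Delta (not in ancestors of Mu), Alpha (not in ancestors of Mu), Gamma (in ancestors of Mu)
Deepest common ancestor (LCA) = Gamma

Answer: Gamma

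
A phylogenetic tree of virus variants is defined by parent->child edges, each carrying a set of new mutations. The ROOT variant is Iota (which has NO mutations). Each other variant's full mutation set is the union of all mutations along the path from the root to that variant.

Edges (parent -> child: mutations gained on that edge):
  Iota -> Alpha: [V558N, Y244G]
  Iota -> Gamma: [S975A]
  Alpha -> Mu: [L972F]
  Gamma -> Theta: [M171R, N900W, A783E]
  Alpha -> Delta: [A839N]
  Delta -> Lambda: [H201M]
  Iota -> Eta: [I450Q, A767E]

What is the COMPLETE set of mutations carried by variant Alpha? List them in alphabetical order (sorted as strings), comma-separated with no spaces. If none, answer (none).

At Iota: gained [] -> total []
At Alpha: gained ['V558N', 'Y244G'] -> total ['V558N', 'Y244G']

Answer: V558N,Y244G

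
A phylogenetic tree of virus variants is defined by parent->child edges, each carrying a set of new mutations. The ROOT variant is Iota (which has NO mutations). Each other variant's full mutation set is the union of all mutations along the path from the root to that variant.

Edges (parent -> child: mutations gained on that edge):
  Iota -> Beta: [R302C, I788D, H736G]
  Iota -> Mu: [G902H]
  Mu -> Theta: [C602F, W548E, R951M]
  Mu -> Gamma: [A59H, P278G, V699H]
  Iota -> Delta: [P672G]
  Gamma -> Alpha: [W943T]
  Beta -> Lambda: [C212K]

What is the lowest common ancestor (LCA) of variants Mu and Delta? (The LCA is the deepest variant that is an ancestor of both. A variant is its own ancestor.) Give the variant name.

Path from root to Mu: Iota -> Mu
  ancestors of Mu: {Iota, Mu}
Path from root to Delta: Iota -> Delta
  ancestors of Delta: {Iota, Delta}
Common ancestors: {Iota}
Walk up from Delta: Delta (not in ancestors of Mu), Iota (in ancestors of Mu)
Deepest common ancestor (LCA) = Iota

Answer: Iota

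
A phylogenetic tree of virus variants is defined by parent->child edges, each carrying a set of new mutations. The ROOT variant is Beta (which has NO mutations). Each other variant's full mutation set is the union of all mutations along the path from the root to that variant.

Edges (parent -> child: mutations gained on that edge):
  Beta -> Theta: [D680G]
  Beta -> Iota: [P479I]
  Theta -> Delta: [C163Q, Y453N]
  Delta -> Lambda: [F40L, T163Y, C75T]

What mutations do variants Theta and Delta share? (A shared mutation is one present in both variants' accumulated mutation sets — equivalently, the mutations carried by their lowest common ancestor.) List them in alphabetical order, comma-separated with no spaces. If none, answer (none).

Accumulating mutations along path to Theta:
  At Beta: gained [] -> total []
  At Theta: gained ['D680G'] -> total ['D680G']
Mutations(Theta) = ['D680G']
Accumulating mutations along path to Delta:
  At Beta: gained [] -> total []
  At Theta: gained ['D680G'] -> total ['D680G']
  At Delta: gained ['C163Q', 'Y453N'] -> total ['C163Q', 'D680G', 'Y453N']
Mutations(Delta) = ['C163Q', 'D680G', 'Y453N']
Intersection: ['D680G'] ∩ ['C163Q', 'D680G', 'Y453N'] = ['D680G']

Answer: D680G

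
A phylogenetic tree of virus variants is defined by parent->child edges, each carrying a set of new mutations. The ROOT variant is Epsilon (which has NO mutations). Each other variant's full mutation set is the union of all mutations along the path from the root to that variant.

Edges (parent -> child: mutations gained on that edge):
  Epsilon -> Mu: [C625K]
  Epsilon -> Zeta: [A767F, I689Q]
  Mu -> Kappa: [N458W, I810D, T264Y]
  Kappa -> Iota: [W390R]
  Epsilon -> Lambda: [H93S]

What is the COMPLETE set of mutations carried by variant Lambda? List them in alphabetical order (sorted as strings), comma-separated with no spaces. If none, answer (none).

At Epsilon: gained [] -> total []
At Lambda: gained ['H93S'] -> total ['H93S']

Answer: H93S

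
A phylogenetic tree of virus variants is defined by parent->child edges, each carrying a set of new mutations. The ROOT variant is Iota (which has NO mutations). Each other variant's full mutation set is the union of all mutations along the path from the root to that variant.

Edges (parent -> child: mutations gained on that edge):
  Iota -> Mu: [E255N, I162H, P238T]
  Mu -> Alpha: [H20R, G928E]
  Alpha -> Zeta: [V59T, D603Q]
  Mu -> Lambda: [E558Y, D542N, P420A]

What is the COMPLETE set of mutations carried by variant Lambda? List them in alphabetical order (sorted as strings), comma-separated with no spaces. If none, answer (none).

Answer: D542N,E255N,E558Y,I162H,P238T,P420A

Derivation:
At Iota: gained [] -> total []
At Mu: gained ['E255N', 'I162H', 'P238T'] -> total ['E255N', 'I162H', 'P238T']
At Lambda: gained ['E558Y', 'D542N', 'P420A'] -> total ['D542N', 'E255N', 'E558Y', 'I162H', 'P238T', 'P420A']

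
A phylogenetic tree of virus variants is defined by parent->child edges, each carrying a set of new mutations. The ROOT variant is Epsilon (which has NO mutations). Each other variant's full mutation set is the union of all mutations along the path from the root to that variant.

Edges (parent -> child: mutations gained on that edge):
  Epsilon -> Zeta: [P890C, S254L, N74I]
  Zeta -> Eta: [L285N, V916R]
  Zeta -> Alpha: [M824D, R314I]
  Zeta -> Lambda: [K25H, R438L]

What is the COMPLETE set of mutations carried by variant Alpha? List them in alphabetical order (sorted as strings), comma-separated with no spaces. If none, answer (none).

Answer: M824D,N74I,P890C,R314I,S254L

Derivation:
At Epsilon: gained [] -> total []
At Zeta: gained ['P890C', 'S254L', 'N74I'] -> total ['N74I', 'P890C', 'S254L']
At Alpha: gained ['M824D', 'R314I'] -> total ['M824D', 'N74I', 'P890C', 'R314I', 'S254L']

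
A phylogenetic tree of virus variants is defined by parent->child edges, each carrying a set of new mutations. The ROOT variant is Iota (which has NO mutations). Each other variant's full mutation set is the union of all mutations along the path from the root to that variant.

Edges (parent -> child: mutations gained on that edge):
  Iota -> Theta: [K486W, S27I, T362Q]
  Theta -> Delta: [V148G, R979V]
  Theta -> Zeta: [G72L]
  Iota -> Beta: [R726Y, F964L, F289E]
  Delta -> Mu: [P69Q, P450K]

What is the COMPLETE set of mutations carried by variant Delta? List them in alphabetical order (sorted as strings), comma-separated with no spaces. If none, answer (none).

Answer: K486W,R979V,S27I,T362Q,V148G

Derivation:
At Iota: gained [] -> total []
At Theta: gained ['K486W', 'S27I', 'T362Q'] -> total ['K486W', 'S27I', 'T362Q']
At Delta: gained ['V148G', 'R979V'] -> total ['K486W', 'R979V', 'S27I', 'T362Q', 'V148G']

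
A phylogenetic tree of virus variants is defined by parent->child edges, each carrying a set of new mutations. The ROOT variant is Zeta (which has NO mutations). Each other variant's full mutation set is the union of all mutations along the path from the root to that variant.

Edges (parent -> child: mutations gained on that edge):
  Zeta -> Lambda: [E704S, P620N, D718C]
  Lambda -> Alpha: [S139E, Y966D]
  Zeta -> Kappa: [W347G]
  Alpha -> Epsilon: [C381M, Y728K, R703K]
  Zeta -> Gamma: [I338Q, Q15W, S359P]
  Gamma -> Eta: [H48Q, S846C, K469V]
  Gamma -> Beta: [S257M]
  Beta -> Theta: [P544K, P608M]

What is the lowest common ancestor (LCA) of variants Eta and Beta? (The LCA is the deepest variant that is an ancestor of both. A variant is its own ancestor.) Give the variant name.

Answer: Gamma

Derivation:
Path from root to Eta: Zeta -> Gamma -> Eta
  ancestors of Eta: {Zeta, Gamma, Eta}
Path from root to Beta: Zeta -> Gamma -> Beta
  ancestors of Beta: {Zeta, Gamma, Beta}
Common ancestors: {Zeta, Gamma}
Walk up from Beta: Beta (not in ancestors of Eta), Gamma (in ancestors of Eta), Zeta (in ancestors of Eta)
Deepest common ancestor (LCA) = Gamma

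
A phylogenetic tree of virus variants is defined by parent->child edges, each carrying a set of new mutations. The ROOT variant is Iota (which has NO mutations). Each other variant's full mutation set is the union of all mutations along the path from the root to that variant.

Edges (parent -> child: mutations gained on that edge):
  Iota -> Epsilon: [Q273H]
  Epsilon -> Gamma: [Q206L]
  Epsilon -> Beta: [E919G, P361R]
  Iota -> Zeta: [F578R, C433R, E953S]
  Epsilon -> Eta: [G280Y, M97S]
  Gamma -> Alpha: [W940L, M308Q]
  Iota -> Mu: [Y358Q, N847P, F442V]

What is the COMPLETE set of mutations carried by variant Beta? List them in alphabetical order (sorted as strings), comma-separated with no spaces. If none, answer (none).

At Iota: gained [] -> total []
At Epsilon: gained ['Q273H'] -> total ['Q273H']
At Beta: gained ['E919G', 'P361R'] -> total ['E919G', 'P361R', 'Q273H']

Answer: E919G,P361R,Q273H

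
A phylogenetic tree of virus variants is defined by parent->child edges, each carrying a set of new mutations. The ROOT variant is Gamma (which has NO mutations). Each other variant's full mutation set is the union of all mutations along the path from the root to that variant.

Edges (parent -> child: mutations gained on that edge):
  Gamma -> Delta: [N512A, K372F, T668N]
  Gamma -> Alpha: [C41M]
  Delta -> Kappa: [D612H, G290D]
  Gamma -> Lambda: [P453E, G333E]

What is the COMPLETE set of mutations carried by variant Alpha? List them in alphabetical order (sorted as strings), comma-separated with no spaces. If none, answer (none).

Answer: C41M

Derivation:
At Gamma: gained [] -> total []
At Alpha: gained ['C41M'] -> total ['C41M']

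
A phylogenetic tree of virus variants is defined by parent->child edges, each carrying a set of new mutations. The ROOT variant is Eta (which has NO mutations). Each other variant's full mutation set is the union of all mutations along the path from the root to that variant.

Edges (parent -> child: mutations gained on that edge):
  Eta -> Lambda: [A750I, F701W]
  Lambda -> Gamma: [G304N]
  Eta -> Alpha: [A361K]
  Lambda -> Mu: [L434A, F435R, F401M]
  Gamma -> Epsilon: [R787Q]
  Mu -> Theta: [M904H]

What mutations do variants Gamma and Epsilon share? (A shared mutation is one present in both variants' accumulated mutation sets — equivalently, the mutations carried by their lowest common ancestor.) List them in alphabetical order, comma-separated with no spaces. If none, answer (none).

Accumulating mutations along path to Gamma:
  At Eta: gained [] -> total []
  At Lambda: gained ['A750I', 'F701W'] -> total ['A750I', 'F701W']
  At Gamma: gained ['G304N'] -> total ['A750I', 'F701W', 'G304N']
Mutations(Gamma) = ['A750I', 'F701W', 'G304N']
Accumulating mutations along path to Epsilon:
  At Eta: gained [] -> total []
  At Lambda: gained ['A750I', 'F701W'] -> total ['A750I', 'F701W']
  At Gamma: gained ['G304N'] -> total ['A750I', 'F701W', 'G304N']
  At Epsilon: gained ['R787Q'] -> total ['A750I', 'F701W', 'G304N', 'R787Q']
Mutations(Epsilon) = ['A750I', 'F701W', 'G304N', 'R787Q']
Intersection: ['A750I', 'F701W', 'G304N'] ∩ ['A750I', 'F701W', 'G304N', 'R787Q'] = ['A750I', 'F701W', 'G304N']

Answer: A750I,F701W,G304N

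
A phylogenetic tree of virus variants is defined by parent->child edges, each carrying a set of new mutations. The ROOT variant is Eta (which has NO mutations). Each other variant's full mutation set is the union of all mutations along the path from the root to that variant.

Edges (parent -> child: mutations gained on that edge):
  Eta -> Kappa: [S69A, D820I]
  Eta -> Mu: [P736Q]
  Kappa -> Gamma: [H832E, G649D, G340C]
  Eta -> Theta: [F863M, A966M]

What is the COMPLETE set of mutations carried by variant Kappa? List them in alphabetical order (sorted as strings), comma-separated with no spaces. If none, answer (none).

Answer: D820I,S69A

Derivation:
At Eta: gained [] -> total []
At Kappa: gained ['S69A', 'D820I'] -> total ['D820I', 'S69A']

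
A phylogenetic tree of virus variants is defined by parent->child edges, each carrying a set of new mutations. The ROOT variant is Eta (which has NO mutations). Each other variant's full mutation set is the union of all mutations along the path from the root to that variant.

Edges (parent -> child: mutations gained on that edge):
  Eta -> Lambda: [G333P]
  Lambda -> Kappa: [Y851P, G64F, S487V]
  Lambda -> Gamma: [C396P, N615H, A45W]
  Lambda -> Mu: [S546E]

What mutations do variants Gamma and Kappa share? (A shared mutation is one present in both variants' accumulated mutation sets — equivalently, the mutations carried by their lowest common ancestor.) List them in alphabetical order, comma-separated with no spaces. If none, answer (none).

Accumulating mutations along path to Gamma:
  At Eta: gained [] -> total []
  At Lambda: gained ['G333P'] -> total ['G333P']
  At Gamma: gained ['C396P', 'N615H', 'A45W'] -> total ['A45W', 'C396P', 'G333P', 'N615H']
Mutations(Gamma) = ['A45W', 'C396P', 'G333P', 'N615H']
Accumulating mutations along path to Kappa:
  At Eta: gained [] -> total []
  At Lambda: gained ['G333P'] -> total ['G333P']
  At Kappa: gained ['Y851P', 'G64F', 'S487V'] -> total ['G333P', 'G64F', 'S487V', 'Y851P']
Mutations(Kappa) = ['G333P', 'G64F', 'S487V', 'Y851P']
Intersection: ['A45W', 'C396P', 'G333P', 'N615H'] ∩ ['G333P', 'G64F', 'S487V', 'Y851P'] = ['G333P']

Answer: G333P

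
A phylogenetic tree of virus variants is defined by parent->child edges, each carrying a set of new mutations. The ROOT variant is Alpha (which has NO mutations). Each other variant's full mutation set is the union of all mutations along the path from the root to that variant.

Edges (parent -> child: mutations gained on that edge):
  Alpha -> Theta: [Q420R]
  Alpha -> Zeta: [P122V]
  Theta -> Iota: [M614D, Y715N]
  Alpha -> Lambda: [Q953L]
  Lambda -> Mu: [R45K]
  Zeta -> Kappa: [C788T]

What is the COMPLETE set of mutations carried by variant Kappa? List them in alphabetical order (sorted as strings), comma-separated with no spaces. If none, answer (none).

Answer: C788T,P122V

Derivation:
At Alpha: gained [] -> total []
At Zeta: gained ['P122V'] -> total ['P122V']
At Kappa: gained ['C788T'] -> total ['C788T', 'P122V']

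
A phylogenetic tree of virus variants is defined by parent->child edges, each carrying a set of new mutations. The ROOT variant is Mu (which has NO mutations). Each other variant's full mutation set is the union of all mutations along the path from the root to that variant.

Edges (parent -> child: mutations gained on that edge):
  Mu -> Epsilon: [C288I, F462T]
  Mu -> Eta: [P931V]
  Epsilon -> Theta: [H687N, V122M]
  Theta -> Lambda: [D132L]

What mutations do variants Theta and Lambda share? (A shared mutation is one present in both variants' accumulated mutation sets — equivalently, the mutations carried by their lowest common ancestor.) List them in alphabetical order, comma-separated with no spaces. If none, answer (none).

Accumulating mutations along path to Theta:
  At Mu: gained [] -> total []
  At Epsilon: gained ['C288I', 'F462T'] -> total ['C288I', 'F462T']
  At Theta: gained ['H687N', 'V122M'] -> total ['C288I', 'F462T', 'H687N', 'V122M']
Mutations(Theta) = ['C288I', 'F462T', 'H687N', 'V122M']
Accumulating mutations along path to Lambda:
  At Mu: gained [] -> total []
  At Epsilon: gained ['C288I', 'F462T'] -> total ['C288I', 'F462T']
  At Theta: gained ['H687N', 'V122M'] -> total ['C288I', 'F462T', 'H687N', 'V122M']
  At Lambda: gained ['D132L'] -> total ['C288I', 'D132L', 'F462T', 'H687N', 'V122M']
Mutations(Lambda) = ['C288I', 'D132L', 'F462T', 'H687N', 'V122M']
Intersection: ['C288I', 'F462T', 'H687N', 'V122M'] ∩ ['C288I', 'D132L', 'F462T', 'H687N', 'V122M'] = ['C288I', 'F462T', 'H687N', 'V122M']

Answer: C288I,F462T,H687N,V122M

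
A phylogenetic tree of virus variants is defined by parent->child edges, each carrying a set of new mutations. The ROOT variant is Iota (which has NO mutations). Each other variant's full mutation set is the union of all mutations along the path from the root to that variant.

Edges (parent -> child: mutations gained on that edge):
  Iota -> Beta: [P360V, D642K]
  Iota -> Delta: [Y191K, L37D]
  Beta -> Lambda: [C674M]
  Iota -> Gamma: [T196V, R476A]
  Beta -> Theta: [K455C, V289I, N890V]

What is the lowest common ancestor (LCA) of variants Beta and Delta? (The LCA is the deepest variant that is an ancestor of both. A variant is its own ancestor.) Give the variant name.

Answer: Iota

Derivation:
Path from root to Beta: Iota -> Beta
  ancestors of Beta: {Iota, Beta}
Path from root to Delta: Iota -> Delta
  ancestors of Delta: {Iota, Delta}
Common ancestors: {Iota}
Walk up from Delta: Delta (not in ancestors of Beta), Iota (in ancestors of Beta)
Deepest common ancestor (LCA) = Iota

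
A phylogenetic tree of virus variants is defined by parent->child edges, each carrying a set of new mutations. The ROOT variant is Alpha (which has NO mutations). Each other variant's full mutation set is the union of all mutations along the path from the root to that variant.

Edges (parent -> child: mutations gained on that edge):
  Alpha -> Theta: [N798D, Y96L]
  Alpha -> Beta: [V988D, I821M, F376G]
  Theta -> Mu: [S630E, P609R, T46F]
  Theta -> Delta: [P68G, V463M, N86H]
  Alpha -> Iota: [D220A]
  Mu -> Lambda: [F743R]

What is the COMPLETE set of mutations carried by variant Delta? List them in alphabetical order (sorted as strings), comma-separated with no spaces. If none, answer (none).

Answer: N798D,N86H,P68G,V463M,Y96L

Derivation:
At Alpha: gained [] -> total []
At Theta: gained ['N798D', 'Y96L'] -> total ['N798D', 'Y96L']
At Delta: gained ['P68G', 'V463M', 'N86H'] -> total ['N798D', 'N86H', 'P68G', 'V463M', 'Y96L']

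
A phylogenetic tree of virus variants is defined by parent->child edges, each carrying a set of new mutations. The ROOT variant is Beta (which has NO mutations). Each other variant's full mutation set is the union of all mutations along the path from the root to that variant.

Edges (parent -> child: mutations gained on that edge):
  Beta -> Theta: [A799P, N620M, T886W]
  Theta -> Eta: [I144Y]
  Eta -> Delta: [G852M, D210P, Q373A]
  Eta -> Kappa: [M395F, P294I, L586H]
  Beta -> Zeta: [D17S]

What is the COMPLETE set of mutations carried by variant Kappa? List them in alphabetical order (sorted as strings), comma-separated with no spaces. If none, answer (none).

Answer: A799P,I144Y,L586H,M395F,N620M,P294I,T886W

Derivation:
At Beta: gained [] -> total []
At Theta: gained ['A799P', 'N620M', 'T886W'] -> total ['A799P', 'N620M', 'T886W']
At Eta: gained ['I144Y'] -> total ['A799P', 'I144Y', 'N620M', 'T886W']
At Kappa: gained ['M395F', 'P294I', 'L586H'] -> total ['A799P', 'I144Y', 'L586H', 'M395F', 'N620M', 'P294I', 'T886W']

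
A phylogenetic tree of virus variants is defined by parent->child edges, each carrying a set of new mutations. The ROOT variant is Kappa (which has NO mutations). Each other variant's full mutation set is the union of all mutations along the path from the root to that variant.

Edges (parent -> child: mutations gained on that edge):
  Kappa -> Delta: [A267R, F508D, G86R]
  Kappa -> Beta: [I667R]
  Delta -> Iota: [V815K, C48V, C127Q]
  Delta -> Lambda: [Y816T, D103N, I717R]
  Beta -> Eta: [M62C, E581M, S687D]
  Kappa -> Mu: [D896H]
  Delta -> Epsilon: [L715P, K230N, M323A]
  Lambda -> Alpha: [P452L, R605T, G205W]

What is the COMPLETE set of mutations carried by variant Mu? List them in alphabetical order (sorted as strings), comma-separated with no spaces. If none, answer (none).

At Kappa: gained [] -> total []
At Mu: gained ['D896H'] -> total ['D896H']

Answer: D896H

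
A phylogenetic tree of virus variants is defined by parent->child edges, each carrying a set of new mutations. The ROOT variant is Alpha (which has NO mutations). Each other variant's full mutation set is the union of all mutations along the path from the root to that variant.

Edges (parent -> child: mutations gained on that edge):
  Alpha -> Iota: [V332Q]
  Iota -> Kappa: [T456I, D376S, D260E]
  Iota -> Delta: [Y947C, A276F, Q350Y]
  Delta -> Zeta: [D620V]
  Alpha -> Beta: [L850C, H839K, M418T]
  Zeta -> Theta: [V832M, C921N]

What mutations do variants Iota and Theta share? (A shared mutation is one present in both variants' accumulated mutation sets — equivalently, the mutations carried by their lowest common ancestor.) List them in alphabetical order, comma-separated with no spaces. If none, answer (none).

Accumulating mutations along path to Iota:
  At Alpha: gained [] -> total []
  At Iota: gained ['V332Q'] -> total ['V332Q']
Mutations(Iota) = ['V332Q']
Accumulating mutations along path to Theta:
  At Alpha: gained [] -> total []
  At Iota: gained ['V332Q'] -> total ['V332Q']
  At Delta: gained ['Y947C', 'A276F', 'Q350Y'] -> total ['A276F', 'Q350Y', 'V332Q', 'Y947C']
  At Zeta: gained ['D620V'] -> total ['A276F', 'D620V', 'Q350Y', 'V332Q', 'Y947C']
  At Theta: gained ['V832M', 'C921N'] -> total ['A276F', 'C921N', 'D620V', 'Q350Y', 'V332Q', 'V832M', 'Y947C']
Mutations(Theta) = ['A276F', 'C921N', 'D620V', 'Q350Y', 'V332Q', 'V832M', 'Y947C']
Intersection: ['V332Q'] ∩ ['A276F', 'C921N', 'D620V', 'Q350Y', 'V332Q', 'V832M', 'Y947C'] = ['V332Q']

Answer: V332Q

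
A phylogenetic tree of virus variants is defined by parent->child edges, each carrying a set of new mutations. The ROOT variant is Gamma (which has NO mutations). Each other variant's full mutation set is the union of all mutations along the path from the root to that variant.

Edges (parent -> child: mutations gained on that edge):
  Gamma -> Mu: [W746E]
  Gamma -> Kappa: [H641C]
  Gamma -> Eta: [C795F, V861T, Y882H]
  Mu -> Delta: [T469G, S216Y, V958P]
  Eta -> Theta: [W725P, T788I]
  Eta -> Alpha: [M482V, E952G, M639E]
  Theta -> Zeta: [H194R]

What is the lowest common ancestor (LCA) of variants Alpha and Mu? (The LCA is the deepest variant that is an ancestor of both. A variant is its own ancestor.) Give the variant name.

Answer: Gamma

Derivation:
Path from root to Alpha: Gamma -> Eta -> Alpha
  ancestors of Alpha: {Gamma, Eta, Alpha}
Path from root to Mu: Gamma -> Mu
  ancestors of Mu: {Gamma, Mu}
Common ancestors: {Gamma}
Walk up from Mu: Mu (not in ancestors of Alpha), Gamma (in ancestors of Alpha)
Deepest common ancestor (LCA) = Gamma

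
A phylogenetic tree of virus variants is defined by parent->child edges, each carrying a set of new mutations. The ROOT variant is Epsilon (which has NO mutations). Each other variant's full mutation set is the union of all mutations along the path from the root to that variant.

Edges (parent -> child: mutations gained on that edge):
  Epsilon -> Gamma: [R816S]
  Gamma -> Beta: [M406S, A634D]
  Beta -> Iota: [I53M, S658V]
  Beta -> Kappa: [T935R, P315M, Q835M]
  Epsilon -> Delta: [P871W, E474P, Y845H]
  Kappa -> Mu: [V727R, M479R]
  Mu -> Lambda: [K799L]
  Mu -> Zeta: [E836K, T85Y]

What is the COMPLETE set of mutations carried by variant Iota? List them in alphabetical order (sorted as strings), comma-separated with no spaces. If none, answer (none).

Answer: A634D,I53M,M406S,R816S,S658V

Derivation:
At Epsilon: gained [] -> total []
At Gamma: gained ['R816S'] -> total ['R816S']
At Beta: gained ['M406S', 'A634D'] -> total ['A634D', 'M406S', 'R816S']
At Iota: gained ['I53M', 'S658V'] -> total ['A634D', 'I53M', 'M406S', 'R816S', 'S658V']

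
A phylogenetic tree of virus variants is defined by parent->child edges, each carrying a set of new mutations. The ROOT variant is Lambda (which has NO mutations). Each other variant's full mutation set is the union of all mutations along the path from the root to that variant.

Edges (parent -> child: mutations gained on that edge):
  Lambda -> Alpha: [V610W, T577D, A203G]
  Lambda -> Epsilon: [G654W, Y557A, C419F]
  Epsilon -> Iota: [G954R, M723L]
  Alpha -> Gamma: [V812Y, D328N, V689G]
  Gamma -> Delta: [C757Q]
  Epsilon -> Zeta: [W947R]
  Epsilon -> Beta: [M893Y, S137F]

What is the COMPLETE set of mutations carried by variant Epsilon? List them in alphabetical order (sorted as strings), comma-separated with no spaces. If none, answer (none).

At Lambda: gained [] -> total []
At Epsilon: gained ['G654W', 'Y557A', 'C419F'] -> total ['C419F', 'G654W', 'Y557A']

Answer: C419F,G654W,Y557A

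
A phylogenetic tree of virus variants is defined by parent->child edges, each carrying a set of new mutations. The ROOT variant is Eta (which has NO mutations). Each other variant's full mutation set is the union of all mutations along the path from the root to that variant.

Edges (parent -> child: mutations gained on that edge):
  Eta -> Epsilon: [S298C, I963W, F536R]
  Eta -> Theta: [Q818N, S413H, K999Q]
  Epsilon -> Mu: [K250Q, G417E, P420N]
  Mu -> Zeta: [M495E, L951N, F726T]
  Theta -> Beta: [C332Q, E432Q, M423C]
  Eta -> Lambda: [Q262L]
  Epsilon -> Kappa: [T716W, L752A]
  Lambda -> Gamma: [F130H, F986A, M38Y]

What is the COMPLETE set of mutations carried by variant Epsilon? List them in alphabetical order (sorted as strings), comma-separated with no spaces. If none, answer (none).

At Eta: gained [] -> total []
At Epsilon: gained ['S298C', 'I963W', 'F536R'] -> total ['F536R', 'I963W', 'S298C']

Answer: F536R,I963W,S298C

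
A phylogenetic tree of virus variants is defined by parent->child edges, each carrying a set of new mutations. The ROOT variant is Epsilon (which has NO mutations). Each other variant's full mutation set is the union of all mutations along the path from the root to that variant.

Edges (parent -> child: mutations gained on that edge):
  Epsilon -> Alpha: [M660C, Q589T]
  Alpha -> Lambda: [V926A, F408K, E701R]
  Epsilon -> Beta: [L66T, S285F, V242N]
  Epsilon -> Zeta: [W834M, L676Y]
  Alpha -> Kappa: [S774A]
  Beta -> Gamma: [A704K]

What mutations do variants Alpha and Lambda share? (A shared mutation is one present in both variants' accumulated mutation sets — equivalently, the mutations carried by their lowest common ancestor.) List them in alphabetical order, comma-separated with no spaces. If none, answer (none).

Accumulating mutations along path to Alpha:
  At Epsilon: gained [] -> total []
  At Alpha: gained ['M660C', 'Q589T'] -> total ['M660C', 'Q589T']
Mutations(Alpha) = ['M660C', 'Q589T']
Accumulating mutations along path to Lambda:
  At Epsilon: gained [] -> total []
  At Alpha: gained ['M660C', 'Q589T'] -> total ['M660C', 'Q589T']
  At Lambda: gained ['V926A', 'F408K', 'E701R'] -> total ['E701R', 'F408K', 'M660C', 'Q589T', 'V926A']
Mutations(Lambda) = ['E701R', 'F408K', 'M660C', 'Q589T', 'V926A']
Intersection: ['M660C', 'Q589T'] ∩ ['E701R', 'F408K', 'M660C', 'Q589T', 'V926A'] = ['M660C', 'Q589T']

Answer: M660C,Q589T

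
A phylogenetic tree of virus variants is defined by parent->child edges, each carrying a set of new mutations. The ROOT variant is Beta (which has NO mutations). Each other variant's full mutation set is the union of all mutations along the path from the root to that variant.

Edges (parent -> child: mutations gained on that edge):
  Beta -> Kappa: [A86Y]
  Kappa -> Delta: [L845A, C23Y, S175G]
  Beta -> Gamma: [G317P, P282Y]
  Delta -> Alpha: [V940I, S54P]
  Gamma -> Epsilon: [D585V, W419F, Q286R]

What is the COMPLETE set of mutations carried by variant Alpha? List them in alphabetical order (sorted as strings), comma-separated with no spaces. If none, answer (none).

Answer: A86Y,C23Y,L845A,S175G,S54P,V940I

Derivation:
At Beta: gained [] -> total []
At Kappa: gained ['A86Y'] -> total ['A86Y']
At Delta: gained ['L845A', 'C23Y', 'S175G'] -> total ['A86Y', 'C23Y', 'L845A', 'S175G']
At Alpha: gained ['V940I', 'S54P'] -> total ['A86Y', 'C23Y', 'L845A', 'S175G', 'S54P', 'V940I']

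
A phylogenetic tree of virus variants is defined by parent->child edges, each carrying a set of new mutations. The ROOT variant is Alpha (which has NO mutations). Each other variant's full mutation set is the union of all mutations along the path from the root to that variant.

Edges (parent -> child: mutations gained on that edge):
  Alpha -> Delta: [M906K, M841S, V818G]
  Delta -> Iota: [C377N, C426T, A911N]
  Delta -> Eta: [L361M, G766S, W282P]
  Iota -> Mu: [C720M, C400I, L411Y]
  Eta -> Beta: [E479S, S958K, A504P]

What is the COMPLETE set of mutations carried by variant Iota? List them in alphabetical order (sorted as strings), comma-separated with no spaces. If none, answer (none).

Answer: A911N,C377N,C426T,M841S,M906K,V818G

Derivation:
At Alpha: gained [] -> total []
At Delta: gained ['M906K', 'M841S', 'V818G'] -> total ['M841S', 'M906K', 'V818G']
At Iota: gained ['C377N', 'C426T', 'A911N'] -> total ['A911N', 'C377N', 'C426T', 'M841S', 'M906K', 'V818G']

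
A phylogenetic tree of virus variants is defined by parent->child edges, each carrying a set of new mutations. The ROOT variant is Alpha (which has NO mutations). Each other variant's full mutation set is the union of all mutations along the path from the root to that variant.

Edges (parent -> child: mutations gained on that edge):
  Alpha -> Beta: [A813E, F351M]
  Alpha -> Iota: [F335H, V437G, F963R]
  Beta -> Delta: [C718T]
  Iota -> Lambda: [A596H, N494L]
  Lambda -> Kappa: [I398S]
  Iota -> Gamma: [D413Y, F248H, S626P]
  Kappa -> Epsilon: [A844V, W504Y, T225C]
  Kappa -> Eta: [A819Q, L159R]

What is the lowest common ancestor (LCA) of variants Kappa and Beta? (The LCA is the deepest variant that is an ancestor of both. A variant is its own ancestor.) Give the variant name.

Answer: Alpha

Derivation:
Path from root to Kappa: Alpha -> Iota -> Lambda -> Kappa
  ancestors of Kappa: {Alpha, Iota, Lambda, Kappa}
Path from root to Beta: Alpha -> Beta
  ancestors of Beta: {Alpha, Beta}
Common ancestors: {Alpha}
Walk up from Beta: Beta (not in ancestors of Kappa), Alpha (in ancestors of Kappa)
Deepest common ancestor (LCA) = Alpha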